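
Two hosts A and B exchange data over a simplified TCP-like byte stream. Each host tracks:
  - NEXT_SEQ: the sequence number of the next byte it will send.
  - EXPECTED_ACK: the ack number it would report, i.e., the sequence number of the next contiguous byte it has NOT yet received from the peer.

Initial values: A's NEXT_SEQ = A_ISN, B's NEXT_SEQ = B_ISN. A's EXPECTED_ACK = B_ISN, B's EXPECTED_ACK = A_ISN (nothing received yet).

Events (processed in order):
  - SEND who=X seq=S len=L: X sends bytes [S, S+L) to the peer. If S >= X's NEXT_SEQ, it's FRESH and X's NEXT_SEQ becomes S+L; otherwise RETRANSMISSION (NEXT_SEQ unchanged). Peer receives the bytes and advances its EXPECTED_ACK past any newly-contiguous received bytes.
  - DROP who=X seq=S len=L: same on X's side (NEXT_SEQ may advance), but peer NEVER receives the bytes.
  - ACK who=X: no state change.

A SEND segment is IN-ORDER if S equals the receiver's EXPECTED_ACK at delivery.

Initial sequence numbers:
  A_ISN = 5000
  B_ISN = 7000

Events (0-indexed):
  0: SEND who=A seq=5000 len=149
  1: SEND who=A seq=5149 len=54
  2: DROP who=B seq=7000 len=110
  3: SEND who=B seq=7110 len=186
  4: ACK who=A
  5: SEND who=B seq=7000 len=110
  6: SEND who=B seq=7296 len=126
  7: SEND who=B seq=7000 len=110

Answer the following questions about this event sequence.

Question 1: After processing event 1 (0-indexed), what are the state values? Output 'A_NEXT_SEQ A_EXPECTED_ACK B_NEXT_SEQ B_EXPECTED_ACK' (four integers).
After event 0: A_seq=5149 A_ack=7000 B_seq=7000 B_ack=5149
After event 1: A_seq=5203 A_ack=7000 B_seq=7000 B_ack=5203

5203 7000 7000 5203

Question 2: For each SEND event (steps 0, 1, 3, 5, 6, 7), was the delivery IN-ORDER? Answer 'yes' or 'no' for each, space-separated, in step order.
Step 0: SEND seq=5000 -> in-order
Step 1: SEND seq=5149 -> in-order
Step 3: SEND seq=7110 -> out-of-order
Step 5: SEND seq=7000 -> in-order
Step 6: SEND seq=7296 -> in-order
Step 7: SEND seq=7000 -> out-of-order

Answer: yes yes no yes yes no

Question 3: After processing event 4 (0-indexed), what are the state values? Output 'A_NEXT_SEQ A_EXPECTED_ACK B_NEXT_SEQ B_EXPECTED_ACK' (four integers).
After event 0: A_seq=5149 A_ack=7000 B_seq=7000 B_ack=5149
After event 1: A_seq=5203 A_ack=7000 B_seq=7000 B_ack=5203
After event 2: A_seq=5203 A_ack=7000 B_seq=7110 B_ack=5203
After event 3: A_seq=5203 A_ack=7000 B_seq=7296 B_ack=5203
After event 4: A_seq=5203 A_ack=7000 B_seq=7296 B_ack=5203

5203 7000 7296 5203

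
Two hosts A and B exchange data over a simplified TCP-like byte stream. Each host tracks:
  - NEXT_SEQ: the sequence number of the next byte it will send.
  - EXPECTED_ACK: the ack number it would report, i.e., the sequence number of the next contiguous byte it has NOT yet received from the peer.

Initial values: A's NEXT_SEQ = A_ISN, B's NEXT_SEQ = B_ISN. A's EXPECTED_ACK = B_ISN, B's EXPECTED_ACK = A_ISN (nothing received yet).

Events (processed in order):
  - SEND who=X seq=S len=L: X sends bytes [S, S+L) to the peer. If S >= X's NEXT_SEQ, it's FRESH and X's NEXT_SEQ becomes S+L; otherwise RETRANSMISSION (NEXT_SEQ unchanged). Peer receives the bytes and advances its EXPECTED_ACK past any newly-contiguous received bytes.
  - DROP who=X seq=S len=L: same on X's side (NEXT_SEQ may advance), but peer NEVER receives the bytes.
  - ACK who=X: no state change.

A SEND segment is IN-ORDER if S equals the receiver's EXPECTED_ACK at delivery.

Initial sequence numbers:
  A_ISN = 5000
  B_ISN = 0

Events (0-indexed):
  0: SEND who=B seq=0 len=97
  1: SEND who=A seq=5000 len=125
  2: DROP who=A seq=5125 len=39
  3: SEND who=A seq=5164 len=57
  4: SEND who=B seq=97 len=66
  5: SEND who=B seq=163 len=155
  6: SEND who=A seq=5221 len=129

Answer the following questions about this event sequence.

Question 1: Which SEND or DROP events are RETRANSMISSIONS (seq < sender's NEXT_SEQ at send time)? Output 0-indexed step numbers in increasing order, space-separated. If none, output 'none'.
Answer: none

Derivation:
Step 0: SEND seq=0 -> fresh
Step 1: SEND seq=5000 -> fresh
Step 2: DROP seq=5125 -> fresh
Step 3: SEND seq=5164 -> fresh
Step 4: SEND seq=97 -> fresh
Step 5: SEND seq=163 -> fresh
Step 6: SEND seq=5221 -> fresh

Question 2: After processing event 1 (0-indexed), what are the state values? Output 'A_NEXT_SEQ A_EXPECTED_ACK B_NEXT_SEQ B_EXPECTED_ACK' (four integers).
After event 0: A_seq=5000 A_ack=97 B_seq=97 B_ack=5000
After event 1: A_seq=5125 A_ack=97 B_seq=97 B_ack=5125

5125 97 97 5125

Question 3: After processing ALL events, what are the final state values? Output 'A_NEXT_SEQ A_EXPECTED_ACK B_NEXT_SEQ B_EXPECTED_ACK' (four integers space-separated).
After event 0: A_seq=5000 A_ack=97 B_seq=97 B_ack=5000
After event 1: A_seq=5125 A_ack=97 B_seq=97 B_ack=5125
After event 2: A_seq=5164 A_ack=97 B_seq=97 B_ack=5125
After event 3: A_seq=5221 A_ack=97 B_seq=97 B_ack=5125
After event 4: A_seq=5221 A_ack=163 B_seq=163 B_ack=5125
After event 5: A_seq=5221 A_ack=318 B_seq=318 B_ack=5125
After event 6: A_seq=5350 A_ack=318 B_seq=318 B_ack=5125

Answer: 5350 318 318 5125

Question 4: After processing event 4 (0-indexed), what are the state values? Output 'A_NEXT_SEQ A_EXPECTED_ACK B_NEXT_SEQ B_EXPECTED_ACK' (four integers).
After event 0: A_seq=5000 A_ack=97 B_seq=97 B_ack=5000
After event 1: A_seq=5125 A_ack=97 B_seq=97 B_ack=5125
After event 2: A_seq=5164 A_ack=97 B_seq=97 B_ack=5125
After event 3: A_seq=5221 A_ack=97 B_seq=97 B_ack=5125
After event 4: A_seq=5221 A_ack=163 B_seq=163 B_ack=5125

5221 163 163 5125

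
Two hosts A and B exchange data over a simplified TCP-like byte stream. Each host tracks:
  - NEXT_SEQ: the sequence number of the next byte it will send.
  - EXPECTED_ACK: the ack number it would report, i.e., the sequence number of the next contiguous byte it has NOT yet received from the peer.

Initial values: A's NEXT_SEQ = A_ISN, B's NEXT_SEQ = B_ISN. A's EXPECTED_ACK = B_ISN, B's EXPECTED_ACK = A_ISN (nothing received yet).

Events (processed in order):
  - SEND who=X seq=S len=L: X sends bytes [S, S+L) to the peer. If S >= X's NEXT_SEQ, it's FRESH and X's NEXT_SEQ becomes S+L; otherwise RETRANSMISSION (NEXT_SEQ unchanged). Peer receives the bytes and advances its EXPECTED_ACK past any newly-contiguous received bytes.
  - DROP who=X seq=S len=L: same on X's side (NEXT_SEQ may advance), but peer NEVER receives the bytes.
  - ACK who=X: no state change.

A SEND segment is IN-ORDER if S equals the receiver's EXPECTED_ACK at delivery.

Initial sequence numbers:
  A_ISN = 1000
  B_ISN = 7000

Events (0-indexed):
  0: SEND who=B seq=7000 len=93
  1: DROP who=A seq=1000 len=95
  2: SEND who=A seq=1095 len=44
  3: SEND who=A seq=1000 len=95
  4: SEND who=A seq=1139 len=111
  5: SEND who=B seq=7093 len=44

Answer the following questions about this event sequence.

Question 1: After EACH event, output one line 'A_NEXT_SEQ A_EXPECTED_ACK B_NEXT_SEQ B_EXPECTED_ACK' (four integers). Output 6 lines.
1000 7093 7093 1000
1095 7093 7093 1000
1139 7093 7093 1000
1139 7093 7093 1139
1250 7093 7093 1250
1250 7137 7137 1250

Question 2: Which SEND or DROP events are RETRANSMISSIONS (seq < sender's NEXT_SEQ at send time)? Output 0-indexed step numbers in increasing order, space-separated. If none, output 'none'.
Answer: 3

Derivation:
Step 0: SEND seq=7000 -> fresh
Step 1: DROP seq=1000 -> fresh
Step 2: SEND seq=1095 -> fresh
Step 3: SEND seq=1000 -> retransmit
Step 4: SEND seq=1139 -> fresh
Step 5: SEND seq=7093 -> fresh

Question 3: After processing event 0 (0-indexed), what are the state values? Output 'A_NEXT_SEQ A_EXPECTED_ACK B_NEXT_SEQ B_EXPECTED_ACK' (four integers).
After event 0: A_seq=1000 A_ack=7093 B_seq=7093 B_ack=1000

1000 7093 7093 1000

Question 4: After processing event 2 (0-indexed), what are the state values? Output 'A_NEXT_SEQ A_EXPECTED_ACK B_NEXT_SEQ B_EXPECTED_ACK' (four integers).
After event 0: A_seq=1000 A_ack=7093 B_seq=7093 B_ack=1000
After event 1: A_seq=1095 A_ack=7093 B_seq=7093 B_ack=1000
After event 2: A_seq=1139 A_ack=7093 B_seq=7093 B_ack=1000

1139 7093 7093 1000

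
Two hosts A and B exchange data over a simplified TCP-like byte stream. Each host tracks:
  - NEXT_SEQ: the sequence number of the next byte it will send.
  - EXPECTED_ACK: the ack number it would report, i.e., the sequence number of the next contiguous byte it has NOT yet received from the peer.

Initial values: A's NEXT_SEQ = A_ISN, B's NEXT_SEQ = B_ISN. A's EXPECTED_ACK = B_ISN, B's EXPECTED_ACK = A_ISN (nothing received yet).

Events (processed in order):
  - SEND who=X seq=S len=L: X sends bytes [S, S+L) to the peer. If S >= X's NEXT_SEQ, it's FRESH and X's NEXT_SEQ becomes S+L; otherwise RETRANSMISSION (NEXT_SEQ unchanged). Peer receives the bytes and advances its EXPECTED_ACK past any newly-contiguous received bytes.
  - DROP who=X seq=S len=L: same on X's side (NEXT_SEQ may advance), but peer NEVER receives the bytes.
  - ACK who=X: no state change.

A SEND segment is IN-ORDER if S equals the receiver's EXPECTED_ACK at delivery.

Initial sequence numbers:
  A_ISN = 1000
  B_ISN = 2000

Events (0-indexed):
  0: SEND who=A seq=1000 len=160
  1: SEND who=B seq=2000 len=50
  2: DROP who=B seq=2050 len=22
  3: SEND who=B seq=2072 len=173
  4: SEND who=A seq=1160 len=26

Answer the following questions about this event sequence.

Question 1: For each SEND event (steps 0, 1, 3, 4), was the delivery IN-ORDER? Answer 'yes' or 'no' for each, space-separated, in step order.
Step 0: SEND seq=1000 -> in-order
Step 1: SEND seq=2000 -> in-order
Step 3: SEND seq=2072 -> out-of-order
Step 4: SEND seq=1160 -> in-order

Answer: yes yes no yes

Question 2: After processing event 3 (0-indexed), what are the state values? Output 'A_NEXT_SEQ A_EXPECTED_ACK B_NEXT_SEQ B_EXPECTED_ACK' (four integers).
After event 0: A_seq=1160 A_ack=2000 B_seq=2000 B_ack=1160
After event 1: A_seq=1160 A_ack=2050 B_seq=2050 B_ack=1160
After event 2: A_seq=1160 A_ack=2050 B_seq=2072 B_ack=1160
After event 3: A_seq=1160 A_ack=2050 B_seq=2245 B_ack=1160

1160 2050 2245 1160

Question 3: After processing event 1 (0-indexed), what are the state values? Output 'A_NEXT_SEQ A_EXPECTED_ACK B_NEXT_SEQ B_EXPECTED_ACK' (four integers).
After event 0: A_seq=1160 A_ack=2000 B_seq=2000 B_ack=1160
After event 1: A_seq=1160 A_ack=2050 B_seq=2050 B_ack=1160

1160 2050 2050 1160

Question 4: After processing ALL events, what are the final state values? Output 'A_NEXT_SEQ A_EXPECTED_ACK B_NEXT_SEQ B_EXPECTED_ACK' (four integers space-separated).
Answer: 1186 2050 2245 1186

Derivation:
After event 0: A_seq=1160 A_ack=2000 B_seq=2000 B_ack=1160
After event 1: A_seq=1160 A_ack=2050 B_seq=2050 B_ack=1160
After event 2: A_seq=1160 A_ack=2050 B_seq=2072 B_ack=1160
After event 3: A_seq=1160 A_ack=2050 B_seq=2245 B_ack=1160
After event 4: A_seq=1186 A_ack=2050 B_seq=2245 B_ack=1186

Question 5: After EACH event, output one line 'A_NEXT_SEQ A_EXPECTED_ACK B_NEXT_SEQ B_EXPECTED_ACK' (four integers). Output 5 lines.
1160 2000 2000 1160
1160 2050 2050 1160
1160 2050 2072 1160
1160 2050 2245 1160
1186 2050 2245 1186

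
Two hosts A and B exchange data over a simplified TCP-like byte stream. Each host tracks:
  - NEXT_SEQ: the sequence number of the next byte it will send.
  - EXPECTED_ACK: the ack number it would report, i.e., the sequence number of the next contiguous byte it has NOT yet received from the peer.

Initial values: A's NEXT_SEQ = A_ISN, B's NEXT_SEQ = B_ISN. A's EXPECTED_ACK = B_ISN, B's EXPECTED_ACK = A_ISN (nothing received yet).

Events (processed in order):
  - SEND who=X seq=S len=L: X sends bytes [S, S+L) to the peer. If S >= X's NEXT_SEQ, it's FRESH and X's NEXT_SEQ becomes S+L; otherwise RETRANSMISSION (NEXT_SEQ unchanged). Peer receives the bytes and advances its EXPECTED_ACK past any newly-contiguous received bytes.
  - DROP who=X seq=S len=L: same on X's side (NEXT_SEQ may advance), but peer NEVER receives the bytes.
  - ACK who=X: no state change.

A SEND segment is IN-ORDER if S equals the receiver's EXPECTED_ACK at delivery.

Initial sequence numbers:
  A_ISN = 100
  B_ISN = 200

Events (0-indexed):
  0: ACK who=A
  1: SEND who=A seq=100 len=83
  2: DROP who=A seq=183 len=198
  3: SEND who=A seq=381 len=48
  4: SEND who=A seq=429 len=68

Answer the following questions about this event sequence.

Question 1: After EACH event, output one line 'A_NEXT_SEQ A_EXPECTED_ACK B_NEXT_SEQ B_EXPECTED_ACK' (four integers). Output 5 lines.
100 200 200 100
183 200 200 183
381 200 200 183
429 200 200 183
497 200 200 183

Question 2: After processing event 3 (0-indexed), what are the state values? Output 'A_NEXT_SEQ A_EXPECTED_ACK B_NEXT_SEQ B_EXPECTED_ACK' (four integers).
After event 0: A_seq=100 A_ack=200 B_seq=200 B_ack=100
After event 1: A_seq=183 A_ack=200 B_seq=200 B_ack=183
After event 2: A_seq=381 A_ack=200 B_seq=200 B_ack=183
After event 3: A_seq=429 A_ack=200 B_seq=200 B_ack=183

429 200 200 183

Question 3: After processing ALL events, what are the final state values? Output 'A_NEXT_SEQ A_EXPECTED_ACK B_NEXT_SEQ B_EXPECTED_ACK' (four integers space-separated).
Answer: 497 200 200 183

Derivation:
After event 0: A_seq=100 A_ack=200 B_seq=200 B_ack=100
After event 1: A_seq=183 A_ack=200 B_seq=200 B_ack=183
After event 2: A_seq=381 A_ack=200 B_seq=200 B_ack=183
After event 3: A_seq=429 A_ack=200 B_seq=200 B_ack=183
After event 4: A_seq=497 A_ack=200 B_seq=200 B_ack=183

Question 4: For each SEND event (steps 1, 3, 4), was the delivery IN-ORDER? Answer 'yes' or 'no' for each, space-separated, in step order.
Answer: yes no no

Derivation:
Step 1: SEND seq=100 -> in-order
Step 3: SEND seq=381 -> out-of-order
Step 4: SEND seq=429 -> out-of-order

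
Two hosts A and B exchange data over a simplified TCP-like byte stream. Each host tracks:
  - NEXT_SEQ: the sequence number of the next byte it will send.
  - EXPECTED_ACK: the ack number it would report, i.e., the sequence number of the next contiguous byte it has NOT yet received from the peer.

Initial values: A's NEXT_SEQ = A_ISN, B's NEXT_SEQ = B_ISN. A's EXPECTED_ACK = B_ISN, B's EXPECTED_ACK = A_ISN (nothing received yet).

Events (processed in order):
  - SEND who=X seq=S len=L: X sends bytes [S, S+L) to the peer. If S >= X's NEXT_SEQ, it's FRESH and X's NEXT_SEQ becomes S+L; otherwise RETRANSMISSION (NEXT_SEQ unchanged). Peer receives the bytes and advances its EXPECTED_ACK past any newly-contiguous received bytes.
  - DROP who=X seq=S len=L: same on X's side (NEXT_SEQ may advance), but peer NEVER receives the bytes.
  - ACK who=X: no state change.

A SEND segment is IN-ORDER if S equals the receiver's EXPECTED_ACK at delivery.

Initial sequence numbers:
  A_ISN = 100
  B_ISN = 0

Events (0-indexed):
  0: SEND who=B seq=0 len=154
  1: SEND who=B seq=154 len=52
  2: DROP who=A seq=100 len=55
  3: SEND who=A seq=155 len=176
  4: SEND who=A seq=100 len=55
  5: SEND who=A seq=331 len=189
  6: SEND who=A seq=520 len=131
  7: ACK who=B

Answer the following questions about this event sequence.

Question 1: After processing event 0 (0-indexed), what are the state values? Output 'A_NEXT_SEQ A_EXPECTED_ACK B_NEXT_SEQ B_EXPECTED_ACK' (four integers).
After event 0: A_seq=100 A_ack=154 B_seq=154 B_ack=100

100 154 154 100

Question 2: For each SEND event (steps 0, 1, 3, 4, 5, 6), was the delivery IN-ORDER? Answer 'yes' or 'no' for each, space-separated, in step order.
Step 0: SEND seq=0 -> in-order
Step 1: SEND seq=154 -> in-order
Step 3: SEND seq=155 -> out-of-order
Step 4: SEND seq=100 -> in-order
Step 5: SEND seq=331 -> in-order
Step 6: SEND seq=520 -> in-order

Answer: yes yes no yes yes yes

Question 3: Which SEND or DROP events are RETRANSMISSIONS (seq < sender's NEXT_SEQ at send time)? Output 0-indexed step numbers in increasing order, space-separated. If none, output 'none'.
Step 0: SEND seq=0 -> fresh
Step 1: SEND seq=154 -> fresh
Step 2: DROP seq=100 -> fresh
Step 3: SEND seq=155 -> fresh
Step 4: SEND seq=100 -> retransmit
Step 5: SEND seq=331 -> fresh
Step 6: SEND seq=520 -> fresh

Answer: 4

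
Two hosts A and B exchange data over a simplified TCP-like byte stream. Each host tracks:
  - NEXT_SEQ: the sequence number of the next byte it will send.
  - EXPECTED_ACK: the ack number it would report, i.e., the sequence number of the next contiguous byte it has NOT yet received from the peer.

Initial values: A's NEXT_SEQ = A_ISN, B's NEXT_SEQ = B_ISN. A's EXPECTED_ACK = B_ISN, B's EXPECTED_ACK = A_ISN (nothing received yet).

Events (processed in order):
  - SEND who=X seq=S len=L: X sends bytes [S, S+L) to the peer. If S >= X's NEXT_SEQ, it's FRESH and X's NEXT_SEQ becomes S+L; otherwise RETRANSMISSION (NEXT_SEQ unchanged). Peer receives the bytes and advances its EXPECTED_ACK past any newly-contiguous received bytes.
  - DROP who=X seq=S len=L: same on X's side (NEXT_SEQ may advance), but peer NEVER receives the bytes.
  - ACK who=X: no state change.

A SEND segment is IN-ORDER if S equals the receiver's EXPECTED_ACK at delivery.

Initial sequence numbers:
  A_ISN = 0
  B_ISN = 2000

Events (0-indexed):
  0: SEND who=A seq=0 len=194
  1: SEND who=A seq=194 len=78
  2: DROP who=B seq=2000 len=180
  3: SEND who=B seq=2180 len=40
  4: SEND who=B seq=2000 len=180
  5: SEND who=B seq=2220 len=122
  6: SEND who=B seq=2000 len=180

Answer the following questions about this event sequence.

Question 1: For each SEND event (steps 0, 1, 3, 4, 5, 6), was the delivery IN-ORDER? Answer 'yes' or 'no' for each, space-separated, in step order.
Step 0: SEND seq=0 -> in-order
Step 1: SEND seq=194 -> in-order
Step 3: SEND seq=2180 -> out-of-order
Step 4: SEND seq=2000 -> in-order
Step 5: SEND seq=2220 -> in-order
Step 6: SEND seq=2000 -> out-of-order

Answer: yes yes no yes yes no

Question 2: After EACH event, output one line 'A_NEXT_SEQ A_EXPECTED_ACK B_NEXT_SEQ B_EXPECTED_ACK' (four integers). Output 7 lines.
194 2000 2000 194
272 2000 2000 272
272 2000 2180 272
272 2000 2220 272
272 2220 2220 272
272 2342 2342 272
272 2342 2342 272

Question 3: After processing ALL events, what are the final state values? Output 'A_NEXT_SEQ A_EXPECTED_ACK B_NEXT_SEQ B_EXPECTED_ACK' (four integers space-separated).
After event 0: A_seq=194 A_ack=2000 B_seq=2000 B_ack=194
After event 1: A_seq=272 A_ack=2000 B_seq=2000 B_ack=272
After event 2: A_seq=272 A_ack=2000 B_seq=2180 B_ack=272
After event 3: A_seq=272 A_ack=2000 B_seq=2220 B_ack=272
After event 4: A_seq=272 A_ack=2220 B_seq=2220 B_ack=272
After event 5: A_seq=272 A_ack=2342 B_seq=2342 B_ack=272
After event 6: A_seq=272 A_ack=2342 B_seq=2342 B_ack=272

Answer: 272 2342 2342 272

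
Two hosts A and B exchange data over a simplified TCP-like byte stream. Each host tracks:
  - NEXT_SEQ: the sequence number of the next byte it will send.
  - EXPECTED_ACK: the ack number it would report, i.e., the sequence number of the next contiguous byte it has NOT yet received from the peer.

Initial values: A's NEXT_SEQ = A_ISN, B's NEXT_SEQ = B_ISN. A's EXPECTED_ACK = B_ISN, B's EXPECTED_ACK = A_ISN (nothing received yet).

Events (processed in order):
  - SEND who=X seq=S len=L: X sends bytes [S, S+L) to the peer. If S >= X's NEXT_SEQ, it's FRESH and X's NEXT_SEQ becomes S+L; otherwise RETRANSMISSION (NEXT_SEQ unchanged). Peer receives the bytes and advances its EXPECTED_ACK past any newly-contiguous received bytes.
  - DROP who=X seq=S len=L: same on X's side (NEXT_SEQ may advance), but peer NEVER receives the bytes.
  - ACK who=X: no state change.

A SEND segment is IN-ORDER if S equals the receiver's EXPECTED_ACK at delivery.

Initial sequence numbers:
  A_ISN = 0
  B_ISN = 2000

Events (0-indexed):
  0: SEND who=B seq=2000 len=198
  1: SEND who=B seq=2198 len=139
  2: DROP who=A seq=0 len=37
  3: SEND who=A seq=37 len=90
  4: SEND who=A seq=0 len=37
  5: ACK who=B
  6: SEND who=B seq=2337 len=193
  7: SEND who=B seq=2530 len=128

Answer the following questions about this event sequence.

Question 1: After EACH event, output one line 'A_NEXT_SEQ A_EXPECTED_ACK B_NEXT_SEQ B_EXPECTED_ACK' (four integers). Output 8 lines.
0 2198 2198 0
0 2337 2337 0
37 2337 2337 0
127 2337 2337 0
127 2337 2337 127
127 2337 2337 127
127 2530 2530 127
127 2658 2658 127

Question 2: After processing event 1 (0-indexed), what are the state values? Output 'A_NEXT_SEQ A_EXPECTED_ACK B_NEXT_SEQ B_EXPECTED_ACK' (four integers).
After event 0: A_seq=0 A_ack=2198 B_seq=2198 B_ack=0
After event 1: A_seq=0 A_ack=2337 B_seq=2337 B_ack=0

0 2337 2337 0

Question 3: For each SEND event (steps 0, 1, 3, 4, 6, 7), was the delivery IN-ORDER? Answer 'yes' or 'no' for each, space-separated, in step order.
Step 0: SEND seq=2000 -> in-order
Step 1: SEND seq=2198 -> in-order
Step 3: SEND seq=37 -> out-of-order
Step 4: SEND seq=0 -> in-order
Step 6: SEND seq=2337 -> in-order
Step 7: SEND seq=2530 -> in-order

Answer: yes yes no yes yes yes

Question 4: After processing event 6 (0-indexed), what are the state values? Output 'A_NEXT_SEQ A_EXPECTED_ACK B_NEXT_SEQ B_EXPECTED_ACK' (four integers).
After event 0: A_seq=0 A_ack=2198 B_seq=2198 B_ack=0
After event 1: A_seq=0 A_ack=2337 B_seq=2337 B_ack=0
After event 2: A_seq=37 A_ack=2337 B_seq=2337 B_ack=0
After event 3: A_seq=127 A_ack=2337 B_seq=2337 B_ack=0
After event 4: A_seq=127 A_ack=2337 B_seq=2337 B_ack=127
After event 5: A_seq=127 A_ack=2337 B_seq=2337 B_ack=127
After event 6: A_seq=127 A_ack=2530 B_seq=2530 B_ack=127

127 2530 2530 127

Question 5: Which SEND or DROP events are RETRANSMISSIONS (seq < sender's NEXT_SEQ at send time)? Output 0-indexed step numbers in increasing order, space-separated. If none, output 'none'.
Step 0: SEND seq=2000 -> fresh
Step 1: SEND seq=2198 -> fresh
Step 2: DROP seq=0 -> fresh
Step 3: SEND seq=37 -> fresh
Step 4: SEND seq=0 -> retransmit
Step 6: SEND seq=2337 -> fresh
Step 7: SEND seq=2530 -> fresh

Answer: 4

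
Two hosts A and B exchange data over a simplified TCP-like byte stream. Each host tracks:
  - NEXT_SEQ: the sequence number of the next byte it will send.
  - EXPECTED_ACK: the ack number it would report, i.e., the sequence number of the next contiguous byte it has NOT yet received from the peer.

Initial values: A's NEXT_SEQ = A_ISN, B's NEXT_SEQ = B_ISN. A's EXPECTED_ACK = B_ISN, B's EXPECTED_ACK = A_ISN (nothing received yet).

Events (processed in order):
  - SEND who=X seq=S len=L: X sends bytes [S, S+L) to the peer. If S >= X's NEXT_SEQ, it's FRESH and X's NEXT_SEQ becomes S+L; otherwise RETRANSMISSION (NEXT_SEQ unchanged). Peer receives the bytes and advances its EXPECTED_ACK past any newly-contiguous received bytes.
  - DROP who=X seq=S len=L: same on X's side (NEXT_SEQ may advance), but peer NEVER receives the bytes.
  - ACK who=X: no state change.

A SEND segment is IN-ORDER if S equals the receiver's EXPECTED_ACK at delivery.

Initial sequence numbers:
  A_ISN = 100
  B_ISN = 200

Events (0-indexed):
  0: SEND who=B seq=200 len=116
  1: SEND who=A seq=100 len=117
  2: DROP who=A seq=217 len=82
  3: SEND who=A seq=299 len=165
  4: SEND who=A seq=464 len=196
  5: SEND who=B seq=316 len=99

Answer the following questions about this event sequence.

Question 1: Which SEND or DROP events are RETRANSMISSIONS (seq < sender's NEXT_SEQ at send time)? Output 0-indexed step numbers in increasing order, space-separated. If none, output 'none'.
Step 0: SEND seq=200 -> fresh
Step 1: SEND seq=100 -> fresh
Step 2: DROP seq=217 -> fresh
Step 3: SEND seq=299 -> fresh
Step 4: SEND seq=464 -> fresh
Step 5: SEND seq=316 -> fresh

Answer: none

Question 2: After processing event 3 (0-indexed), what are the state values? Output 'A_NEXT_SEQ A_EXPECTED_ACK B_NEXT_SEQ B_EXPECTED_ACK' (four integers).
After event 0: A_seq=100 A_ack=316 B_seq=316 B_ack=100
After event 1: A_seq=217 A_ack=316 B_seq=316 B_ack=217
After event 2: A_seq=299 A_ack=316 B_seq=316 B_ack=217
After event 3: A_seq=464 A_ack=316 B_seq=316 B_ack=217

464 316 316 217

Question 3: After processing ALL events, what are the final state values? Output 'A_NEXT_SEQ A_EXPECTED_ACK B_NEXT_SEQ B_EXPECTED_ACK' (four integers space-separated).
Answer: 660 415 415 217

Derivation:
After event 0: A_seq=100 A_ack=316 B_seq=316 B_ack=100
After event 1: A_seq=217 A_ack=316 B_seq=316 B_ack=217
After event 2: A_seq=299 A_ack=316 B_seq=316 B_ack=217
After event 3: A_seq=464 A_ack=316 B_seq=316 B_ack=217
After event 4: A_seq=660 A_ack=316 B_seq=316 B_ack=217
After event 5: A_seq=660 A_ack=415 B_seq=415 B_ack=217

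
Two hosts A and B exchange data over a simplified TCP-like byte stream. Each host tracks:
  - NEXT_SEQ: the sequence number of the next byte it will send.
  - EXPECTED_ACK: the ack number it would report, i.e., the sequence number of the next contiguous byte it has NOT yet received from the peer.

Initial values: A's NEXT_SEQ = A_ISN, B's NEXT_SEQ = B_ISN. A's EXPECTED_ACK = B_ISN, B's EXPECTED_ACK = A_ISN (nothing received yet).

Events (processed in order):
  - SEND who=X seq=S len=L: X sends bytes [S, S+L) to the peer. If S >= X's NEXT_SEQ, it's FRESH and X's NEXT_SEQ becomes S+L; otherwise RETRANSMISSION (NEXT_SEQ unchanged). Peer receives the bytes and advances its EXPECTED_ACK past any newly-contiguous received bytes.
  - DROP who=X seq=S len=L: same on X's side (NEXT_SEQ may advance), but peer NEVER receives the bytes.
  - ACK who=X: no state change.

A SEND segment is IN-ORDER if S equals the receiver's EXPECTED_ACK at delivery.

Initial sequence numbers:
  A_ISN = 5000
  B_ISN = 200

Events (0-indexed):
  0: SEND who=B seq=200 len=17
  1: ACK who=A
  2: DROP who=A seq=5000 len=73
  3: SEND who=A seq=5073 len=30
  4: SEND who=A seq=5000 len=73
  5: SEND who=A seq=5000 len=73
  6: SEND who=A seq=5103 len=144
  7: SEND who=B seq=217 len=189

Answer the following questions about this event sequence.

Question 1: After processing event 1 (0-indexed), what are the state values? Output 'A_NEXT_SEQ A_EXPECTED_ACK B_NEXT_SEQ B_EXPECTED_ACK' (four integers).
After event 0: A_seq=5000 A_ack=217 B_seq=217 B_ack=5000
After event 1: A_seq=5000 A_ack=217 B_seq=217 B_ack=5000

5000 217 217 5000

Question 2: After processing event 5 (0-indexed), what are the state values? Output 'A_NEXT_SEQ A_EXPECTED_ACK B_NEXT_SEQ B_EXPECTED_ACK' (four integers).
After event 0: A_seq=5000 A_ack=217 B_seq=217 B_ack=5000
After event 1: A_seq=5000 A_ack=217 B_seq=217 B_ack=5000
After event 2: A_seq=5073 A_ack=217 B_seq=217 B_ack=5000
After event 3: A_seq=5103 A_ack=217 B_seq=217 B_ack=5000
After event 4: A_seq=5103 A_ack=217 B_seq=217 B_ack=5103
After event 5: A_seq=5103 A_ack=217 B_seq=217 B_ack=5103

5103 217 217 5103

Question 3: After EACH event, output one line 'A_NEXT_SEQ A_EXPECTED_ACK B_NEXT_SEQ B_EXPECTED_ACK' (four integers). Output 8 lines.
5000 217 217 5000
5000 217 217 5000
5073 217 217 5000
5103 217 217 5000
5103 217 217 5103
5103 217 217 5103
5247 217 217 5247
5247 406 406 5247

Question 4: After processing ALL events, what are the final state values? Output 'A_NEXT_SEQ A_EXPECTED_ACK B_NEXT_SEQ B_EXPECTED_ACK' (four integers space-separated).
After event 0: A_seq=5000 A_ack=217 B_seq=217 B_ack=5000
After event 1: A_seq=5000 A_ack=217 B_seq=217 B_ack=5000
After event 2: A_seq=5073 A_ack=217 B_seq=217 B_ack=5000
After event 3: A_seq=5103 A_ack=217 B_seq=217 B_ack=5000
After event 4: A_seq=5103 A_ack=217 B_seq=217 B_ack=5103
After event 5: A_seq=5103 A_ack=217 B_seq=217 B_ack=5103
After event 6: A_seq=5247 A_ack=217 B_seq=217 B_ack=5247
After event 7: A_seq=5247 A_ack=406 B_seq=406 B_ack=5247

Answer: 5247 406 406 5247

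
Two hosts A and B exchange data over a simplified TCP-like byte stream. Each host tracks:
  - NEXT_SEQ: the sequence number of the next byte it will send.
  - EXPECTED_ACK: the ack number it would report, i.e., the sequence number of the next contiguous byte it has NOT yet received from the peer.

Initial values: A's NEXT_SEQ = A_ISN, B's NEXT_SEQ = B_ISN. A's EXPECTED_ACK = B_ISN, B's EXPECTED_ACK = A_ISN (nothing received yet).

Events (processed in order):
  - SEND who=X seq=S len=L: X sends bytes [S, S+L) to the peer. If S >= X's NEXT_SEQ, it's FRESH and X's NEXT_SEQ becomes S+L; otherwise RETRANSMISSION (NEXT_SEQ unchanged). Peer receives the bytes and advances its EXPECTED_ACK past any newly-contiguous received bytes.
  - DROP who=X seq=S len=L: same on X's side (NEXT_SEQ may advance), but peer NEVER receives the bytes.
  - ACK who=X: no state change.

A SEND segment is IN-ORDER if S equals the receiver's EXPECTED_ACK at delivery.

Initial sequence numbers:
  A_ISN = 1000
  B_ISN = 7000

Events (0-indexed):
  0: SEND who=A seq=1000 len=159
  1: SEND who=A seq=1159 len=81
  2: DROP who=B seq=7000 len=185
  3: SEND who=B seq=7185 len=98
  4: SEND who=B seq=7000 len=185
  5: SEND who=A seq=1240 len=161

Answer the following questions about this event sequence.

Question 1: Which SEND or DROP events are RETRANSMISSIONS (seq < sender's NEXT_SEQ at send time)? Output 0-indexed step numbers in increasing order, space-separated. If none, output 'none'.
Answer: 4

Derivation:
Step 0: SEND seq=1000 -> fresh
Step 1: SEND seq=1159 -> fresh
Step 2: DROP seq=7000 -> fresh
Step 3: SEND seq=7185 -> fresh
Step 4: SEND seq=7000 -> retransmit
Step 5: SEND seq=1240 -> fresh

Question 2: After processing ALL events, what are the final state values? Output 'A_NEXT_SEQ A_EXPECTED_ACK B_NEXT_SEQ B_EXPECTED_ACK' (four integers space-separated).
Answer: 1401 7283 7283 1401

Derivation:
After event 0: A_seq=1159 A_ack=7000 B_seq=7000 B_ack=1159
After event 1: A_seq=1240 A_ack=7000 B_seq=7000 B_ack=1240
After event 2: A_seq=1240 A_ack=7000 B_seq=7185 B_ack=1240
After event 3: A_seq=1240 A_ack=7000 B_seq=7283 B_ack=1240
After event 4: A_seq=1240 A_ack=7283 B_seq=7283 B_ack=1240
After event 5: A_seq=1401 A_ack=7283 B_seq=7283 B_ack=1401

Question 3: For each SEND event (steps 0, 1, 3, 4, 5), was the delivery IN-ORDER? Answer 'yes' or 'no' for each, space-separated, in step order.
Answer: yes yes no yes yes

Derivation:
Step 0: SEND seq=1000 -> in-order
Step 1: SEND seq=1159 -> in-order
Step 3: SEND seq=7185 -> out-of-order
Step 4: SEND seq=7000 -> in-order
Step 5: SEND seq=1240 -> in-order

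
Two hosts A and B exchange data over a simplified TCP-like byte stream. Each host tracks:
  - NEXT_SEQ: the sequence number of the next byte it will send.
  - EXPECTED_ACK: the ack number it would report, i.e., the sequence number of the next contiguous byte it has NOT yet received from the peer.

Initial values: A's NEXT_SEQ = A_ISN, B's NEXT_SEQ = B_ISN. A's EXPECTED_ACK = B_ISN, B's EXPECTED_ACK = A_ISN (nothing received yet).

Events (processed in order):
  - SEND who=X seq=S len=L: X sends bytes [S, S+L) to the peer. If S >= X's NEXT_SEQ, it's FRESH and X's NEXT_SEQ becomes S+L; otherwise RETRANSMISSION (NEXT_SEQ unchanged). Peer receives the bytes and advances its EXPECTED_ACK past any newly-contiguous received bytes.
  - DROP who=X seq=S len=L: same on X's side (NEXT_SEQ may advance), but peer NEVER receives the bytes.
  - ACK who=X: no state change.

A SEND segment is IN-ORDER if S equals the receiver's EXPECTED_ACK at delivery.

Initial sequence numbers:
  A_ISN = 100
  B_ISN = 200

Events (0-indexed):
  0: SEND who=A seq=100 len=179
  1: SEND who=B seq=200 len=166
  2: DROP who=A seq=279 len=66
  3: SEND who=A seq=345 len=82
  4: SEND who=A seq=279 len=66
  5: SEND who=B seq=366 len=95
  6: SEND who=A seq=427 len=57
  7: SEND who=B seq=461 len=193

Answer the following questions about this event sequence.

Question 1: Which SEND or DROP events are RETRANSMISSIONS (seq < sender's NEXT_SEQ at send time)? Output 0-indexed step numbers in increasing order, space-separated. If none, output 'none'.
Step 0: SEND seq=100 -> fresh
Step 1: SEND seq=200 -> fresh
Step 2: DROP seq=279 -> fresh
Step 3: SEND seq=345 -> fresh
Step 4: SEND seq=279 -> retransmit
Step 5: SEND seq=366 -> fresh
Step 6: SEND seq=427 -> fresh
Step 7: SEND seq=461 -> fresh

Answer: 4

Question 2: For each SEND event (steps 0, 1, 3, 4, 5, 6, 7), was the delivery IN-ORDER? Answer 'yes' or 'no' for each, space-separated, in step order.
Step 0: SEND seq=100 -> in-order
Step 1: SEND seq=200 -> in-order
Step 3: SEND seq=345 -> out-of-order
Step 4: SEND seq=279 -> in-order
Step 5: SEND seq=366 -> in-order
Step 6: SEND seq=427 -> in-order
Step 7: SEND seq=461 -> in-order

Answer: yes yes no yes yes yes yes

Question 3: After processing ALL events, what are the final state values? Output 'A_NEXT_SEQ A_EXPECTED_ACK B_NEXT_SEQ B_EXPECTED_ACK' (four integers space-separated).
After event 0: A_seq=279 A_ack=200 B_seq=200 B_ack=279
After event 1: A_seq=279 A_ack=366 B_seq=366 B_ack=279
After event 2: A_seq=345 A_ack=366 B_seq=366 B_ack=279
After event 3: A_seq=427 A_ack=366 B_seq=366 B_ack=279
After event 4: A_seq=427 A_ack=366 B_seq=366 B_ack=427
After event 5: A_seq=427 A_ack=461 B_seq=461 B_ack=427
After event 6: A_seq=484 A_ack=461 B_seq=461 B_ack=484
After event 7: A_seq=484 A_ack=654 B_seq=654 B_ack=484

Answer: 484 654 654 484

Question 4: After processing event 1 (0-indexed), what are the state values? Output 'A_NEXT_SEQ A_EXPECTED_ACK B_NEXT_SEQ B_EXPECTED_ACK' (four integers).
After event 0: A_seq=279 A_ack=200 B_seq=200 B_ack=279
After event 1: A_seq=279 A_ack=366 B_seq=366 B_ack=279

279 366 366 279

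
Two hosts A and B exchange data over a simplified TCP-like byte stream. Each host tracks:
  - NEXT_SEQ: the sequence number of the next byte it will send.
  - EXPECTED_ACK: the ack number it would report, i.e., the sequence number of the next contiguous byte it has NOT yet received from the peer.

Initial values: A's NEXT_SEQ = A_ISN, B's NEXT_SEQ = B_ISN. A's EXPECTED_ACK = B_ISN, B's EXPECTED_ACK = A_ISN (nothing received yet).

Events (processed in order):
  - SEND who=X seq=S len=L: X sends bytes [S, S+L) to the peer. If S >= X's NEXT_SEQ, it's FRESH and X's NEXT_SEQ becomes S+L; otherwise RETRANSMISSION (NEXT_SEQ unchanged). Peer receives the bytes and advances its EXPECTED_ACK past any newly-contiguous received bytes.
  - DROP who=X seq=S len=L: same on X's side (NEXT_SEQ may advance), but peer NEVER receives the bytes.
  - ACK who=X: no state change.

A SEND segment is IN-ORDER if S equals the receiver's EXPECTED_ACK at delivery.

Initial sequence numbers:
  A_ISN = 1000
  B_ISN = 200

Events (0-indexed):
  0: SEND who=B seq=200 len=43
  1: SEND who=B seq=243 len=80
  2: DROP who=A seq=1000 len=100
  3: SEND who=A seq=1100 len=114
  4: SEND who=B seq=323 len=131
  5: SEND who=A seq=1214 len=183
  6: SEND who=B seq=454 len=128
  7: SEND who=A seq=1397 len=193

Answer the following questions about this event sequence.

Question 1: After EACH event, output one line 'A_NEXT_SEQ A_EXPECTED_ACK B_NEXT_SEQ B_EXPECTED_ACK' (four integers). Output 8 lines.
1000 243 243 1000
1000 323 323 1000
1100 323 323 1000
1214 323 323 1000
1214 454 454 1000
1397 454 454 1000
1397 582 582 1000
1590 582 582 1000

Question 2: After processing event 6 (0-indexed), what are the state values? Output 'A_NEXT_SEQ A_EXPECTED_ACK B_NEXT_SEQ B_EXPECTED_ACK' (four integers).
After event 0: A_seq=1000 A_ack=243 B_seq=243 B_ack=1000
After event 1: A_seq=1000 A_ack=323 B_seq=323 B_ack=1000
After event 2: A_seq=1100 A_ack=323 B_seq=323 B_ack=1000
After event 3: A_seq=1214 A_ack=323 B_seq=323 B_ack=1000
After event 4: A_seq=1214 A_ack=454 B_seq=454 B_ack=1000
After event 5: A_seq=1397 A_ack=454 B_seq=454 B_ack=1000
After event 6: A_seq=1397 A_ack=582 B_seq=582 B_ack=1000

1397 582 582 1000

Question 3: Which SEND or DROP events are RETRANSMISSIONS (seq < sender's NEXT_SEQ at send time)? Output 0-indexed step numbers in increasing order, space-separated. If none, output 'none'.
Step 0: SEND seq=200 -> fresh
Step 1: SEND seq=243 -> fresh
Step 2: DROP seq=1000 -> fresh
Step 3: SEND seq=1100 -> fresh
Step 4: SEND seq=323 -> fresh
Step 5: SEND seq=1214 -> fresh
Step 6: SEND seq=454 -> fresh
Step 7: SEND seq=1397 -> fresh

Answer: none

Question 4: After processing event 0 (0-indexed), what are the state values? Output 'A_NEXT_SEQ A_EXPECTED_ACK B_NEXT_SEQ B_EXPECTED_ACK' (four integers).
After event 0: A_seq=1000 A_ack=243 B_seq=243 B_ack=1000

1000 243 243 1000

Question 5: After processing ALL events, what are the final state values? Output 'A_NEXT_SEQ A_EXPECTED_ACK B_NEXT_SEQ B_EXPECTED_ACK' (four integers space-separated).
Answer: 1590 582 582 1000

Derivation:
After event 0: A_seq=1000 A_ack=243 B_seq=243 B_ack=1000
After event 1: A_seq=1000 A_ack=323 B_seq=323 B_ack=1000
After event 2: A_seq=1100 A_ack=323 B_seq=323 B_ack=1000
After event 3: A_seq=1214 A_ack=323 B_seq=323 B_ack=1000
After event 4: A_seq=1214 A_ack=454 B_seq=454 B_ack=1000
After event 5: A_seq=1397 A_ack=454 B_seq=454 B_ack=1000
After event 6: A_seq=1397 A_ack=582 B_seq=582 B_ack=1000
After event 7: A_seq=1590 A_ack=582 B_seq=582 B_ack=1000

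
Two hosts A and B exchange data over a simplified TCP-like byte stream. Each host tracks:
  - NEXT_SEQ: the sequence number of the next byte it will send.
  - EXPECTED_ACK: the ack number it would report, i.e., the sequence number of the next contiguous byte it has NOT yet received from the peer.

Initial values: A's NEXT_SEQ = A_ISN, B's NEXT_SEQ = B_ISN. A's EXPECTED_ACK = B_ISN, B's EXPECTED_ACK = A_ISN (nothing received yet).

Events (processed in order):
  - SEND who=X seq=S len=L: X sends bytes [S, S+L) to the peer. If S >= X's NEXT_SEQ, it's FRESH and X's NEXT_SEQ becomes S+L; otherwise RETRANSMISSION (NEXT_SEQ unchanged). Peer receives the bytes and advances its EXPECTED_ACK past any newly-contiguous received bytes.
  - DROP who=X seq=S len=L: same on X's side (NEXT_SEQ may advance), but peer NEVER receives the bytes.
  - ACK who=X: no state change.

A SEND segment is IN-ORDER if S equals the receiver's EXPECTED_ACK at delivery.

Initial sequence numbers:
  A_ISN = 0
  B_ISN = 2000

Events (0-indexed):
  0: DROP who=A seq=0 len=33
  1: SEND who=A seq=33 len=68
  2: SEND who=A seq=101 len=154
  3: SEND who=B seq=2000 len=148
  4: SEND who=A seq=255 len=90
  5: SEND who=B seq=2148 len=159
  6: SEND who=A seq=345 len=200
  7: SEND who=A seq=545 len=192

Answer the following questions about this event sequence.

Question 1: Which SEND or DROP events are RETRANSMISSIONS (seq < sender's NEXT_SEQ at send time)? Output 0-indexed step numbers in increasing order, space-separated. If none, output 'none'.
Answer: none

Derivation:
Step 0: DROP seq=0 -> fresh
Step 1: SEND seq=33 -> fresh
Step 2: SEND seq=101 -> fresh
Step 3: SEND seq=2000 -> fresh
Step 4: SEND seq=255 -> fresh
Step 5: SEND seq=2148 -> fresh
Step 6: SEND seq=345 -> fresh
Step 7: SEND seq=545 -> fresh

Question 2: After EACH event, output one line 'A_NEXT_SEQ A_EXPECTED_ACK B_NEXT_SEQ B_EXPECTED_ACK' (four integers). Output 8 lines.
33 2000 2000 0
101 2000 2000 0
255 2000 2000 0
255 2148 2148 0
345 2148 2148 0
345 2307 2307 0
545 2307 2307 0
737 2307 2307 0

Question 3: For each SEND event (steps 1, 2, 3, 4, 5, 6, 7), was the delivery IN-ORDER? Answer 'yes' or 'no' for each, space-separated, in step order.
Answer: no no yes no yes no no

Derivation:
Step 1: SEND seq=33 -> out-of-order
Step 2: SEND seq=101 -> out-of-order
Step 3: SEND seq=2000 -> in-order
Step 4: SEND seq=255 -> out-of-order
Step 5: SEND seq=2148 -> in-order
Step 6: SEND seq=345 -> out-of-order
Step 7: SEND seq=545 -> out-of-order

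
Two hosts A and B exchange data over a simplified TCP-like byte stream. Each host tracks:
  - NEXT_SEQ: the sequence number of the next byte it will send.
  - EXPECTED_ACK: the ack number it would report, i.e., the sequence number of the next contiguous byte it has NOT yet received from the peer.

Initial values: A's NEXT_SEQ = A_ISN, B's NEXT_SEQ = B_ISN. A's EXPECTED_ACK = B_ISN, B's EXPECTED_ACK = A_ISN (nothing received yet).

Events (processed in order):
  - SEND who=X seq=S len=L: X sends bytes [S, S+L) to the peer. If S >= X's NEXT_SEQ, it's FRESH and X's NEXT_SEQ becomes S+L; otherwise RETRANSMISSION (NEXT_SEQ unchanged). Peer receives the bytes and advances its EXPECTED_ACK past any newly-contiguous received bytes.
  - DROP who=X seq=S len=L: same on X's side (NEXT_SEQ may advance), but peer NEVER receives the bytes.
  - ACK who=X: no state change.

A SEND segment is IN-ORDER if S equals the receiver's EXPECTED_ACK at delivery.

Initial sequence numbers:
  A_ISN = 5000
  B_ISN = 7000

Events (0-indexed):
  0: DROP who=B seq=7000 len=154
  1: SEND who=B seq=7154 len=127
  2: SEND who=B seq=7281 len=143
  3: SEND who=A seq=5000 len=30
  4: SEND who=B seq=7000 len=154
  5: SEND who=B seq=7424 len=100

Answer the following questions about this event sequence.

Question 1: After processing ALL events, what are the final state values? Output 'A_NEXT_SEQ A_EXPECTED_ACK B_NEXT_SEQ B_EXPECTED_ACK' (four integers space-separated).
After event 0: A_seq=5000 A_ack=7000 B_seq=7154 B_ack=5000
After event 1: A_seq=5000 A_ack=7000 B_seq=7281 B_ack=5000
After event 2: A_seq=5000 A_ack=7000 B_seq=7424 B_ack=5000
After event 3: A_seq=5030 A_ack=7000 B_seq=7424 B_ack=5030
After event 4: A_seq=5030 A_ack=7424 B_seq=7424 B_ack=5030
After event 5: A_seq=5030 A_ack=7524 B_seq=7524 B_ack=5030

Answer: 5030 7524 7524 5030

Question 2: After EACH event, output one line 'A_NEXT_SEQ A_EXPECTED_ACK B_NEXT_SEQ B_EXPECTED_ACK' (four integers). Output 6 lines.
5000 7000 7154 5000
5000 7000 7281 5000
5000 7000 7424 5000
5030 7000 7424 5030
5030 7424 7424 5030
5030 7524 7524 5030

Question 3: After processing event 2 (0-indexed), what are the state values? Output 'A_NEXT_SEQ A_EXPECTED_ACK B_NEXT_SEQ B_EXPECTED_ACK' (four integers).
After event 0: A_seq=5000 A_ack=7000 B_seq=7154 B_ack=5000
After event 1: A_seq=5000 A_ack=7000 B_seq=7281 B_ack=5000
After event 2: A_seq=5000 A_ack=7000 B_seq=7424 B_ack=5000

5000 7000 7424 5000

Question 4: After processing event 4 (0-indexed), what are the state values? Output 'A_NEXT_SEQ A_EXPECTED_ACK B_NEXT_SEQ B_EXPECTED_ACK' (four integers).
After event 0: A_seq=5000 A_ack=7000 B_seq=7154 B_ack=5000
After event 1: A_seq=5000 A_ack=7000 B_seq=7281 B_ack=5000
After event 2: A_seq=5000 A_ack=7000 B_seq=7424 B_ack=5000
After event 3: A_seq=5030 A_ack=7000 B_seq=7424 B_ack=5030
After event 4: A_seq=5030 A_ack=7424 B_seq=7424 B_ack=5030

5030 7424 7424 5030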